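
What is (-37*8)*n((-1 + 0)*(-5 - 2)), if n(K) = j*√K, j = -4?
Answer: 1184*√7 ≈ 3132.6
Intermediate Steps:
n(K) = -4*√K
(-37*8)*n((-1 + 0)*(-5 - 2)) = (-37*8)*(-4*√7) = -(-1184)*√(-1*(-7)) = -(-1184)*√7 = 1184*√7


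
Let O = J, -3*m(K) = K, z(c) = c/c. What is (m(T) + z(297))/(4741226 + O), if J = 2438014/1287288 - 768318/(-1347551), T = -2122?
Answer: 614368040389500/4112271868957957393 ≈ 0.00014940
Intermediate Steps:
z(c) = 1
m(K) = -K/3
J = 2137197372649/867343115844 (J = 2438014*(1/1287288) - 768318*(-1/1347551) = 1219007/643644 + 768318/1347551 = 2137197372649/867343115844 ≈ 2.4641)
O = 2137197372649/867343115844 ≈ 2.4641
(m(T) + z(297))/(4741226 + O) = (-⅓*(-2122) + 1)/(4741226 + 2137197372649/867343115844) = (2122/3 + 1)/(4112271868957957393/867343115844) = (2125/3)*(867343115844/4112271868957957393) = 614368040389500/4112271868957957393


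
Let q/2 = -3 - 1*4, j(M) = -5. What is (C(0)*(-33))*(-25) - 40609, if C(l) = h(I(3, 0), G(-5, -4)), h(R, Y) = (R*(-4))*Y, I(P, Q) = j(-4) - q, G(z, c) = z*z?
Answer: -783109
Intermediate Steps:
G(z, c) = z**2
q = -14 (q = 2*(-3 - 1*4) = 2*(-3 - 4) = 2*(-7) = -14)
I(P, Q) = 9 (I(P, Q) = -5 - 1*(-14) = -5 + 14 = 9)
h(R, Y) = -4*R*Y (h(R, Y) = (-4*R)*Y = -4*R*Y)
C(l) = -900 (C(l) = -4*9*(-5)**2 = -4*9*25 = -900)
(C(0)*(-33))*(-25) - 40609 = -900*(-33)*(-25) - 40609 = 29700*(-25) - 40609 = -742500 - 40609 = -783109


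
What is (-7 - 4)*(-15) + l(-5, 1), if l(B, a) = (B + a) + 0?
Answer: 161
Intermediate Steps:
l(B, a) = B + a
(-7 - 4)*(-15) + l(-5, 1) = (-7 - 4)*(-15) + (-5 + 1) = -11*(-15) - 4 = 165 - 4 = 161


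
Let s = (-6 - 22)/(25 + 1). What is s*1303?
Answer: -18242/13 ≈ -1403.2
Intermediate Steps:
s = -14/13 (s = -28/26 = -28*1/26 = -14/13 ≈ -1.0769)
s*1303 = -14/13*1303 = -18242/13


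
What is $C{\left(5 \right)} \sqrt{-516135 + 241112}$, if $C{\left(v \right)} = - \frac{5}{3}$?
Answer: $- \frac{5 i \sqrt{275023}}{3} \approx - 874.04 i$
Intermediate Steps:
$C{\left(v \right)} = - \frac{5}{3}$ ($C{\left(v \right)} = \left(-5\right) \frac{1}{3} = - \frac{5}{3}$)
$C{\left(5 \right)} \sqrt{-516135 + 241112} = - \frac{5 \sqrt{-516135 + 241112}}{3} = - \frac{5 \sqrt{-275023}}{3} = - \frac{5 i \sqrt{275023}}{3}$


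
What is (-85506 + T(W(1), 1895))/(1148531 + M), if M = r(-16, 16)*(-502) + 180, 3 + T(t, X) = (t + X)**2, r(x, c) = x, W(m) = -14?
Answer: 54804/18361 ≈ 2.9848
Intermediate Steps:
T(t, X) = -3 + (X + t)**2 (T(t, X) = -3 + (t + X)**2 = -3 + (X + t)**2)
M = 8212 (M = -16*(-502) + 180 = 8032 + 180 = 8212)
(-85506 + T(W(1), 1895))/(1148531 + M) = (-85506 + (-3 + (1895 - 14)**2))/(1148531 + 8212) = (-85506 + (-3 + 1881**2))/1156743 = (-85506 + (-3 + 3538161))*(1/1156743) = (-85506 + 3538158)*(1/1156743) = 3452652*(1/1156743) = 54804/18361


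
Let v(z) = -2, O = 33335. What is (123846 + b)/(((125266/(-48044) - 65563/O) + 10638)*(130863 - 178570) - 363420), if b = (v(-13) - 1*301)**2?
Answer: -172690781107350/406514418184444033 ≈ -0.00042481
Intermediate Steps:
b = 91809 (b = (-2 - 1*301)**2 = (-2 - 301)**2 = (-303)**2 = 91809)
(123846 + b)/(((125266/(-48044) - 65563/O) + 10638)*(130863 - 178570) - 363420) = (123846 + 91809)/(((125266/(-48044) - 65563/33335) + 10638)*(130863 - 178570) - 363420) = 215655/(((125266*(-1/48044) - 65563*1/33335) + 10638)*(-47707) - 363420) = 215655/(((-62633/24022 - 65563/33335) + 10638)*(-47707) - 363420) = 215655/((-3662825441/800773370 + 10638)*(-47707) - 363420) = 215655/((8514964284619/800773370)*(-47707) - 363420) = 215655/(-406223401126318633/800773370 - 363420) = 215655/(-406514418184444033/800773370) = 215655*(-800773370/406514418184444033) = -172690781107350/406514418184444033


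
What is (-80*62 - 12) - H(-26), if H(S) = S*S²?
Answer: 12604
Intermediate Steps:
H(S) = S³
(-80*62 - 12) - H(-26) = (-80*62 - 12) - 1*(-26)³ = (-4960 - 12) - 1*(-17576) = -4972 + 17576 = 12604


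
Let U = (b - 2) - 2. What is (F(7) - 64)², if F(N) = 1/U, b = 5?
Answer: 3969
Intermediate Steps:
U = 1 (U = (5 - 2) - 2 = 3 - 2 = 1)
F(N) = 1 (F(N) = 1/1 = 1)
(F(7) - 64)² = (1 - 64)² = (-63)² = 3969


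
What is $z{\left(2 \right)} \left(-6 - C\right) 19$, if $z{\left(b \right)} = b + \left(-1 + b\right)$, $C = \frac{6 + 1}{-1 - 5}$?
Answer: $- \frac{551}{2} \approx -275.5$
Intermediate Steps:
$C = - \frac{7}{6}$ ($C = \frac{7}{-6} = 7 \left(- \frac{1}{6}\right) = - \frac{7}{6} \approx -1.1667$)
$z{\left(b \right)} = -1 + 2 b$
$z{\left(2 \right)} \left(-6 - C\right) 19 = \left(-1 + 2 \cdot 2\right) \left(-6 - - \frac{7}{6}\right) 19 = \left(-1 + 4\right) \left(-6 + \frac{7}{6}\right) 19 = 3 \left(- \frac{29}{6}\right) 19 = \left(- \frac{29}{2}\right) 19 = - \frac{551}{2}$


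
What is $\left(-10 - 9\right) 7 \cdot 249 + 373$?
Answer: $-32744$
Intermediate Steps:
$\left(-10 - 9\right) 7 \cdot 249 + 373 = \left(-19\right) 7 \cdot 249 + 373 = \left(-133\right) 249 + 373 = -33117 + 373 = -32744$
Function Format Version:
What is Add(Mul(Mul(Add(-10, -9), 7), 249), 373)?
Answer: -32744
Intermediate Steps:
Add(Mul(Mul(Add(-10, -9), 7), 249), 373) = Add(Mul(Mul(-19, 7), 249), 373) = Add(Mul(-133, 249), 373) = Add(-33117, 373) = -32744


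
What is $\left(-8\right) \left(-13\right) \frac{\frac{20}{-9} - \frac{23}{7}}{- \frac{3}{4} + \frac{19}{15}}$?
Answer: $- \frac{721760}{651} \approx -1108.7$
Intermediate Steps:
$\left(-8\right) \left(-13\right) \frac{\frac{20}{-9} - \frac{23}{7}}{- \frac{3}{4} + \frac{19}{15}} = 104 \frac{20 \left(- \frac{1}{9}\right) - \frac{23}{7}}{\left(-3\right) \frac{1}{4} + 19 \cdot \frac{1}{15}} = 104 \frac{- \frac{20}{9} - \frac{23}{7}}{- \frac{3}{4} + \frac{19}{15}} = 104 \left(- \frac{347}{63 \cdot \frac{31}{60}}\right) = 104 \left(\left(- \frac{347}{63}\right) \frac{60}{31}\right) = 104 \left(- \frac{6940}{651}\right) = - \frac{721760}{651}$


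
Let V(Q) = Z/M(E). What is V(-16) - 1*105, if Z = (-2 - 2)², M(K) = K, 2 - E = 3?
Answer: -121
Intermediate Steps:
E = -1 (E = 2 - 1*3 = 2 - 3 = -1)
Z = 16 (Z = (-4)² = 16)
V(Q) = -16 (V(Q) = 16/(-1) = 16*(-1) = -16)
V(-16) - 1*105 = -16 - 1*105 = -16 - 105 = -121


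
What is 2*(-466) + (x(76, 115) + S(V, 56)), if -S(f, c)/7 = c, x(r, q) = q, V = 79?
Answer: -1209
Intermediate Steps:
S(f, c) = -7*c
2*(-466) + (x(76, 115) + S(V, 56)) = 2*(-466) + (115 - 7*56) = -932 + (115 - 392) = -932 - 277 = -1209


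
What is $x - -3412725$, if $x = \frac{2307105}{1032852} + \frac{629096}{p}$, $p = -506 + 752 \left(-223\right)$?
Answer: $\frac{98814141558372803}{28954628684} \approx 3.4127 \cdot 10^{6}$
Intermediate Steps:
$p = -168202$ ($p = -506 - 167696 = -168202$)
$x = - \frac{43617231097}{28954628684}$ ($x = \frac{2307105}{1032852} + \frac{629096}{-168202} = 2307105 \cdot \frac{1}{1032852} + 629096 \left(- \frac{1}{168202}\right) = \frac{769035}{344284} - \frac{314548}{84101} = - \frac{43617231097}{28954628684} \approx -1.5064$)
$x - -3412725 = - \frac{43617231097}{28954628684} - -3412725 = - \frac{43617231097}{28954628684} + 3412725 = \frac{98814141558372803}{28954628684}$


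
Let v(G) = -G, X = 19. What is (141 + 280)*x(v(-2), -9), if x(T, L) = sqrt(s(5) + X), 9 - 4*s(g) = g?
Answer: 842*sqrt(5) ≈ 1882.8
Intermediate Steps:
s(g) = 9/4 - g/4
x(T, L) = 2*sqrt(5) (x(T, L) = sqrt((9/4 - 1/4*5) + 19) = sqrt((9/4 - 5/4) + 19) = sqrt(1 + 19) = sqrt(20) = 2*sqrt(5))
(141 + 280)*x(v(-2), -9) = (141 + 280)*(2*sqrt(5)) = 421*(2*sqrt(5)) = 842*sqrt(5)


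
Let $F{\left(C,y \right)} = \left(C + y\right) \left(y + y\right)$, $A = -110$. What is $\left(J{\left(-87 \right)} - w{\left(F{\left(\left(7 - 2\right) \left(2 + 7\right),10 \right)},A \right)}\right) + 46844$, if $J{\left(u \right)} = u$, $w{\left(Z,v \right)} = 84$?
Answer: $46673$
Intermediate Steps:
$F{\left(C,y \right)} = 2 y \left(C + y\right)$ ($F{\left(C,y \right)} = \left(C + y\right) 2 y = 2 y \left(C + y\right)$)
$\left(J{\left(-87 \right)} - w{\left(F{\left(\left(7 - 2\right) \left(2 + 7\right),10 \right)},A \right)}\right) + 46844 = \left(-87 - 84\right) + 46844 = -171 + 46844 = 46673$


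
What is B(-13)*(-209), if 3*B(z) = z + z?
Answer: 5434/3 ≈ 1811.3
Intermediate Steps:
B(z) = 2*z/3 (B(z) = (z + z)/3 = (2*z)/3 = 2*z/3)
B(-13)*(-209) = ((⅔)*(-13))*(-209) = -26/3*(-209) = 5434/3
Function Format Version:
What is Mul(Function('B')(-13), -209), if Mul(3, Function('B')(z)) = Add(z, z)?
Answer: Rational(5434, 3) ≈ 1811.3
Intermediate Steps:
Function('B')(z) = Mul(Rational(2, 3), z) (Function('B')(z) = Mul(Rational(1, 3), Add(z, z)) = Mul(Rational(1, 3), Mul(2, z)) = Mul(Rational(2, 3), z))
Mul(Function('B')(-13), -209) = Mul(Mul(Rational(2, 3), -13), -209) = Mul(Rational(-26, 3), -209) = Rational(5434, 3)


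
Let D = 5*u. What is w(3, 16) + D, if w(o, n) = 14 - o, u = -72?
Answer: -349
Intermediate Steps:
D = -360 (D = 5*(-72) = -360)
w(3, 16) + D = (14 - 1*3) - 360 = (14 - 3) - 360 = 11 - 360 = -349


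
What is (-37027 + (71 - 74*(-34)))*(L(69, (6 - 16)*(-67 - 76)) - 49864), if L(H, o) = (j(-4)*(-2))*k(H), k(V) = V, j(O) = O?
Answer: 1698305280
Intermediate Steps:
L(H, o) = 8*H (L(H, o) = (-4*(-2))*H = 8*H)
(-37027 + (71 - 74*(-34)))*(L(69, (6 - 16)*(-67 - 76)) - 49864) = (-37027 + (71 - 74*(-34)))*(8*69 - 49864) = (-37027 + (71 + 2516))*(552 - 49864) = (-37027 + 2587)*(-49312) = -34440*(-49312) = 1698305280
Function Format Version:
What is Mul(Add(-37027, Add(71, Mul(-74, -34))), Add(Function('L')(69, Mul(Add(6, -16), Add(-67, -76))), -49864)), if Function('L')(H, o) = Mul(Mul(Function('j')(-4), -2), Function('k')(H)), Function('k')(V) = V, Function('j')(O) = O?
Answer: 1698305280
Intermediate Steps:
Function('L')(H, o) = Mul(8, H) (Function('L')(H, o) = Mul(Mul(-4, -2), H) = Mul(8, H))
Mul(Add(-37027, Add(71, Mul(-74, -34))), Add(Function('L')(69, Mul(Add(6, -16), Add(-67, -76))), -49864)) = Mul(Add(-37027, Add(71, Mul(-74, -34))), Add(Mul(8, 69), -49864)) = Mul(Add(-37027, Add(71, 2516)), Add(552, -49864)) = Mul(Add(-37027, 2587), -49312) = Mul(-34440, -49312) = 1698305280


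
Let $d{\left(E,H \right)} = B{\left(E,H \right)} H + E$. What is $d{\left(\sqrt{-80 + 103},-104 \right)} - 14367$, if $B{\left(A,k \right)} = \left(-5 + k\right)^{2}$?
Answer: $-1249991 + \sqrt{23} \approx -1.25 \cdot 10^{6}$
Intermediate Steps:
$d{\left(E,H \right)} = E + H \left(-5 + H\right)^{2}$ ($d{\left(E,H \right)} = \left(-5 + H\right)^{2} H + E = H \left(-5 + H\right)^{2} + E = E + H \left(-5 + H\right)^{2}$)
$d{\left(\sqrt{-80 + 103},-104 \right)} - 14367 = \left(\sqrt{-80 + 103} - 104 \left(-5 - 104\right)^{2}\right) - 14367 = \left(\sqrt{23} - 104 \left(-109\right)^{2}\right) - 14367 = \left(\sqrt{23} - 1235624\right) - 14367 = \left(-1235624 + \sqrt{23}\right) - 14367 = -1249991 + \sqrt{23}$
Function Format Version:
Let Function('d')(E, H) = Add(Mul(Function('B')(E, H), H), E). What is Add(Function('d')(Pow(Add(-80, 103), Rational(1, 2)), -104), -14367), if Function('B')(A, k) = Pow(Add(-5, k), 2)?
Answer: Add(-1249991, Pow(23, Rational(1, 2))) ≈ -1.2500e+6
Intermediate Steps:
Function('d')(E, H) = Add(E, Mul(H, Pow(Add(-5, H), 2))) (Function('d')(E, H) = Add(Mul(Pow(Add(-5, H), 2), H), E) = Add(Mul(H, Pow(Add(-5, H), 2)), E) = Add(E, Mul(H, Pow(Add(-5, H), 2))))
Add(Function('d')(Pow(Add(-80, 103), Rational(1, 2)), -104), -14367) = Add(Add(Pow(Add(-80, 103), Rational(1, 2)), Mul(-104, Pow(Add(-5, -104), 2))), -14367) = Add(Add(Pow(23, Rational(1, 2)), Mul(-104, Pow(-109, 2))), -14367) = Add(Add(Pow(23, Rational(1, 2)), Mul(-104, 11881)), -14367) = Add(Add(Pow(23, Rational(1, 2)), -1235624), -14367) = Add(Add(-1235624, Pow(23, Rational(1, 2))), -14367) = Add(-1249991, Pow(23, Rational(1, 2)))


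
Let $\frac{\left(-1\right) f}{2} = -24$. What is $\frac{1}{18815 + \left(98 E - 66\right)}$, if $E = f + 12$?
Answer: $\frac{1}{24629} \approx 4.0603 \cdot 10^{-5}$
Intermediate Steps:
$f = 48$ ($f = \left(-2\right) \left(-24\right) = 48$)
$E = 60$ ($E = 48 + 12 = 60$)
$\frac{1}{18815 + \left(98 E - 66\right)} = \frac{1}{18815 + \left(98 \cdot 60 - 66\right)} = \frac{1}{18815 + \left(5880 - 66\right)} = \frac{1}{18815 + 5814} = \frac{1}{24629}$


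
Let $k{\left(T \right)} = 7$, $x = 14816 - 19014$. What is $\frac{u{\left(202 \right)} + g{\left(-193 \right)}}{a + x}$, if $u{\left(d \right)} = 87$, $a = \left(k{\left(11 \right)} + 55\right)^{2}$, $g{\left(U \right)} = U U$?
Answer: $- \frac{18668}{177} \approx -105.47$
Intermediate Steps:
$x = -4198$ ($x = 14816 - 19014 = -4198$)
$g{\left(U \right)} = U^{2}$
$a = 3844$ ($a = \left(7 + 55\right)^{2} = 62^{2} = 3844$)
$\frac{u{\left(202 \right)} + g{\left(-193 \right)}}{a + x} = \frac{87 + \left(-193\right)^{2}}{3844 - 4198} = \frac{87 + 37249}{-354} = 37336 \left(- \frac{1}{354}\right) = - \frac{18668}{177}$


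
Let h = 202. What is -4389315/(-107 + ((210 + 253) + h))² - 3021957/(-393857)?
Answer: -262611272869/40877630316 ≈ -6.4243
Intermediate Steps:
-4389315/(-107 + ((210 + 253) + h))² - 3021957/(-393857) = -4389315/(-107 + ((210 + 253) + 202))² - 3021957/(-393857) = -4389315/(-107 + (463 + 202))² - 3021957*(-1/393857) = -4389315/(-107 + 665)² + 3021957/393857 = -4389315/(558²) + 3021957/393857 = -4389315/311364 + 3021957/393857 = -4389315*1/311364 + 3021957/393857 = -1463105/103788 + 3021957/393857 = -262611272869/40877630316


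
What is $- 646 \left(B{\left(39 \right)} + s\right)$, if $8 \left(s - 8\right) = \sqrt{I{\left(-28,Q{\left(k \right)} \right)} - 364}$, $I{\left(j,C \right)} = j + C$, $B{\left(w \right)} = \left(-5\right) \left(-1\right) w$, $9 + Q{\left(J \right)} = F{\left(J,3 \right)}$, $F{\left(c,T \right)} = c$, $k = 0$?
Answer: $-131138 - \frac{323 i \sqrt{401}}{4} \approx -1.3114 \cdot 10^{5} - 1617.0 i$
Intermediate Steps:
$Q{\left(J \right)} = -9 + J$
$B{\left(w \right)} = 5 w$
$I{\left(j,C \right)} = C + j$
$s = 8 + \frac{i \sqrt{401}}{8}$ ($s = 8 + \frac{\sqrt{\left(\left(-9 + 0\right) - 28\right) - 364}}{8} = 8 + \frac{\sqrt{\left(-9 - 28\right) - 364}}{8} = 8 + \frac{\sqrt{-37 - 364}}{8} = 8 + \frac{\sqrt{-401}}{8} = 8 + \frac{i \sqrt{401}}{8} \approx 8.0 + 2.5031 i$)
$- 646 \left(B{\left(39 \right)} + s\right) = - 646 \left(5 \cdot 39 + \left(8 + \frac{i \sqrt{401}}{8}\right)\right) = - 646 \left(195 + \left(8 + \frac{i \sqrt{401}}{8}\right)\right) = - 646 \left(203 + \frac{i \sqrt{401}}{8}\right) = -131138 - \frac{323 i \sqrt{401}}{4}$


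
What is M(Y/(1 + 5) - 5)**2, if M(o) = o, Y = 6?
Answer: 16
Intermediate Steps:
M(Y/(1 + 5) - 5)**2 = (6/(1 + 5) - 5)**2 = (6/6 - 5)**2 = ((1/6)*6 - 5)**2 = (1 - 5)**2 = (-4)**2 = 16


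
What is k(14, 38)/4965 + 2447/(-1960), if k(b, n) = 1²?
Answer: -2429479/1946280 ≈ -1.2483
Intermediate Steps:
k(b, n) = 1
k(14, 38)/4965 + 2447/(-1960) = 1/4965 + 2447/(-1960) = 1*(1/4965) + 2447*(-1/1960) = 1/4965 - 2447/1960 = -2429479/1946280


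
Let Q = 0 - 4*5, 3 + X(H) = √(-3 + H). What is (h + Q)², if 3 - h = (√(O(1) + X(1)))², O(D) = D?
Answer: (15 + I*√2)² ≈ 223.0 + 42.426*I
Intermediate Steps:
X(H) = -3 + √(-3 + H)
h = 5 - I*√2 (h = 3 - (√(1 + (-3 + √(-3 + 1))))² = 3 - (√(1 + (-3 + √(-2))))² = 3 - (√(1 + (-3 + I*√2)))² = 3 - (√(-2 + I*√2))² = 3 - (-2 + I*√2) = 3 + (2 - I*√2) = 5 - I*√2 ≈ 5.0 - 1.4142*I)
Q = -20 (Q = 0 - 20 = -20)
(h + Q)² = ((5 - I*√2) - 20)² = (-15 - I*√2)²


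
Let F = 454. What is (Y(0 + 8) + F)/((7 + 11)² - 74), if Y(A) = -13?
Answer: 441/250 ≈ 1.7640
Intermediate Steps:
(Y(0 + 8) + F)/((7 + 11)² - 74) = (-13 + 454)/((7 + 11)² - 74) = 441/(18² - 74) = 441/(324 - 74) = 441/250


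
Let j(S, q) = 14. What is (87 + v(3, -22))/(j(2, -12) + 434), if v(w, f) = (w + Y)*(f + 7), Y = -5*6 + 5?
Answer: 417/448 ≈ 0.93080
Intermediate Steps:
Y = -25 (Y = -30 + 5 = -25)
v(w, f) = (-25 + w)*(7 + f) (v(w, f) = (w - 25)*(f + 7) = (-25 + w)*(7 + f))
(87 + v(3, -22))/(j(2, -12) + 434) = (87 + (-175 - 25*(-22) + 7*3 - 22*3))/(14 + 434) = (87 + (-175 + 550 + 21 - 66))/448 = (87 + 330)*(1/448) = 417*(1/448) = 417/448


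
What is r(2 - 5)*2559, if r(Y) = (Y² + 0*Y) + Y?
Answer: 15354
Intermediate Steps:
r(Y) = Y + Y² (r(Y) = (Y² + 0) + Y = Y² + Y = Y + Y²)
r(2 - 5)*2559 = ((2 - 5)*(1 + (2 - 5)))*2559 = -3*(1 - 3)*2559 = -3*(-2)*2559 = 6*2559 = 15354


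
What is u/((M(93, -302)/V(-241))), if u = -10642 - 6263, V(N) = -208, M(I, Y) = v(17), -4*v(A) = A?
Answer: -14064960/17 ≈ -8.2735e+5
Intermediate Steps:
v(A) = -A/4
M(I, Y) = -17/4 (M(I, Y) = -¼*17 = -17/4)
u = -16905
u/((M(93, -302)/V(-241))) = -16905/((-17/4/(-208))) = -16905/((-17/4*(-1/208))) = -16905/17/832 = -16905*832/17 = -14064960/17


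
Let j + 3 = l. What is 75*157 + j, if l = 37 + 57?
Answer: 11866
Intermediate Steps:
l = 94
j = 91 (j = -3 + 94 = 91)
75*157 + j = 75*157 + 91 = 11775 + 91 = 11866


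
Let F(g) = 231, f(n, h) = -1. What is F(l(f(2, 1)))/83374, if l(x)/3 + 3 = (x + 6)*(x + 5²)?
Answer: 231/83374 ≈ 0.0027706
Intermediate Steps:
l(x) = -9 + 3*(6 + x)*(25 + x) (l(x) = -9 + 3*((x + 6)*(x + 5²)) = -9 + 3*((6 + x)*(x + 25)) = -9 + 3*((6 + x)*(25 + x)) = -9 + 3*(6 + x)*(25 + x))
F(l(f(2, 1)))/83374 = 231/83374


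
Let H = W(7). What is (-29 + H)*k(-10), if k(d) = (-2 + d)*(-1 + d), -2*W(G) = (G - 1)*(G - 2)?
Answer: -5808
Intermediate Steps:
W(G) = -(-1 + G)*(-2 + G)/2 (W(G) = -(G - 1)*(G - 2)/2 = -(-1 + G)*(-2 + G)/2)
k(d) = (-1 + d)*(-2 + d)
H = -15 (H = -1 - ½*7² + (3/2)*7 = -1 - ½*49 + 21/2 = -1 - 49/2 + 21/2 = -15)
(-29 + H)*k(-10) = (-29 - 15)*(2 + (-10)² - 3*(-10)) = -44*(2 + 100 + 30) = -44*132 = -5808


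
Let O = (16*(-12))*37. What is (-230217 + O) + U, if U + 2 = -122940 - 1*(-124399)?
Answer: -235864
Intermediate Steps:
O = -7104 (O = -192*37 = -7104)
U = 1457 (U = -2 + (-122940 - 1*(-124399)) = -2 + (-122940 + 124399) = -2 + 1459 = 1457)
(-230217 + O) + U = (-230217 - 7104) + 1457 = -237321 + 1457 = -235864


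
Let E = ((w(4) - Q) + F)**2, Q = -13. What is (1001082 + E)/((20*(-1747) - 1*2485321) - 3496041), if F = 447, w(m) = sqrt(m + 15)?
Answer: -1212701/6016302 - 460*sqrt(19)/3008151 ≈ -0.20224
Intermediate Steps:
w(m) = sqrt(15 + m)
E = (460 + sqrt(19))**2 (E = ((sqrt(15 + 4) - 1*(-13)) + 447)**2 = ((sqrt(19) + 13) + 447)**2 = ((13 + sqrt(19)) + 447)**2 = (460 + sqrt(19))**2 ≈ 2.1563e+5)
(1001082 + E)/((20*(-1747) - 1*2485321) - 3496041) = (1001082 + (460 + sqrt(19))**2)/((20*(-1747) - 1*2485321) - 3496041) = (1001082 + (460 + sqrt(19))**2)/((-34940 - 2485321) - 3496041) = (1001082 + (460 + sqrt(19))**2)/(-2520261 - 3496041) = (1001082 + (460 + sqrt(19))**2)/(-6016302) = (1001082 + (460 + sqrt(19))**2)*(-1/6016302) = -166847/1002717 - (460 + sqrt(19))**2/6016302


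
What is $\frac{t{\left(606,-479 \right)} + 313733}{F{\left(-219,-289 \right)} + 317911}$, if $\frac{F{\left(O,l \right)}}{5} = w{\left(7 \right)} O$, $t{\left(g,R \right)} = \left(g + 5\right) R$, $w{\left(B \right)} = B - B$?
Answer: $\frac{21064}{317911} \approx 0.066257$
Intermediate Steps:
$w{\left(B \right)} = 0$
$t{\left(g,R \right)} = R \left(5 + g\right)$ ($t{\left(g,R \right)} = \left(5 + g\right) R = R \left(5 + g\right)$)
$F{\left(O,l \right)} = 0$ ($F{\left(O,l \right)} = 5 \cdot 0 O = 5 \cdot 0 = 0$)
$\frac{t{\left(606,-479 \right)} + 313733}{F{\left(-219,-289 \right)} + 317911} = \frac{- 479 \left(5 + 606\right) + 313733}{0 + 317911} = \frac{\left(-479\right) 611 + 313733}{317911} = \left(-292669 + 313733\right) \frac{1}{317911} = 21064 \cdot \frac{1}{317911} = \frac{21064}{317911}$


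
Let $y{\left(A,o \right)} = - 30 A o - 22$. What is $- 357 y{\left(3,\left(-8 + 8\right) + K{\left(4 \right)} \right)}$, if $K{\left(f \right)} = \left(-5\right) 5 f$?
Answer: $-3205146$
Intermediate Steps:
$K{\left(f \right)} = - 25 f$
$y{\left(A,o \right)} = -22 - 30 A o$ ($y{\left(A,o \right)} = - 30 A o - 22 = -22 - 30 A o$)
$- 357 y{\left(3,\left(-8 + 8\right) + K{\left(4 \right)} \right)} = - 357 \left(-22 - 90 \left(\left(-8 + 8\right) - 100\right)\right) = - 357 \left(-22 - 90 \left(0 - 100\right)\right) = - 357 \left(-22 - 90 \left(-100\right)\right) = - 357 \left(-22 + 9000\right) = \left(-357\right) 8978 = -3205146$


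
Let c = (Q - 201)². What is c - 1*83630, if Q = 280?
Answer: -77389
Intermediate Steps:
c = 6241 (c = (280 - 201)² = 79² = 6241)
c - 1*83630 = 6241 - 1*83630 = 6241 - 83630 = -77389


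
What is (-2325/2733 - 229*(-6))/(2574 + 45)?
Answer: 1250939/2385909 ≈ 0.52430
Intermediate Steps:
(-2325/2733 - 229*(-6))/(2574 + 45) = (-2325*1/2733 + 1374)/2619 = (-775/911 + 1374)*(1/2619) = (1250939/911)*(1/2619) = 1250939/2385909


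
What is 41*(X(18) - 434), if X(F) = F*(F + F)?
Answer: 8774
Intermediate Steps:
X(F) = 2*F**2 (X(F) = F*(2*F) = 2*F**2)
41*(X(18) - 434) = 41*(2*18**2 - 434) = 41*(2*324 - 434) = 41*(648 - 434) = 41*214 = 8774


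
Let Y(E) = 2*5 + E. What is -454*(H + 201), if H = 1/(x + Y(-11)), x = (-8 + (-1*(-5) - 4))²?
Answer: -2190323/24 ≈ -91264.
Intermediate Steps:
Y(E) = 10 + E
x = 49 (x = (-8 + (5 - 4))² = (-8 + 1)² = (-7)² = 49)
H = 1/48 (H = 1/(49 + (10 - 11)) = 1/(49 - 1) = 1/48 ≈ 0.020833)
-454*(H + 201) = -454*(1/48 + 201) = -454*9649/48 = -2190323/24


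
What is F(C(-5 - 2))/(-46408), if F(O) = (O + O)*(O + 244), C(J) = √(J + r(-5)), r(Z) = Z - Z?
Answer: 7/23204 - 61*I*√7/5801 ≈ 0.00030167 - 0.027821*I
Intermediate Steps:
r(Z) = 0
C(J) = √J (C(J) = √(J + 0) = √J)
F(O) = 2*O*(244 + O) (F(O) = (2*O)*(244 + O) = 2*O*(244 + O))
F(C(-5 - 2))/(-46408) = (2*√(-5 - 2)*(244 + √(-5 - 2)))/(-46408) = (2*√(-7)*(244 + √(-7)))*(-1/46408) = (2*(I*√7)*(244 + I*√7))*(-1/46408) = (2*I*√7*(244 + I*√7))*(-1/46408) = -I*√7*(244 + I*√7)/23204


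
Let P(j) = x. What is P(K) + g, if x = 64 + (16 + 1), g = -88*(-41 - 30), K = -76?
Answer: 6329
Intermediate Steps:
g = 6248 (g = -88*(-71) = 6248)
x = 81 (x = 64 + 17 = 81)
P(j) = 81
P(K) + g = 81 + 6248 = 6329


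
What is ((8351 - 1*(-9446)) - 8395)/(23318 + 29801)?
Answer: 9402/53119 ≈ 0.17700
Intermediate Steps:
((8351 - 1*(-9446)) - 8395)/(23318 + 29801) = ((8351 + 9446) - 8395)/53119 = (17797 - 8395)*(1/53119) = 9402*(1/53119) = 9402/53119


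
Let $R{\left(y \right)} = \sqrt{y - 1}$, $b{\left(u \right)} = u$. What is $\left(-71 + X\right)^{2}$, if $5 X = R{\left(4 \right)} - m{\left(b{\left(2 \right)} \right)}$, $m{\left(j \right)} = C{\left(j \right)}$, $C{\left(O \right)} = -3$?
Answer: $\frac{\left(352 - \sqrt{3}\right)^{2}}{25} \approx 4907.5$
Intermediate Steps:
$m{\left(j \right)} = -3$
$R{\left(y \right)} = \sqrt{-1 + y}$
$X = \frac{3}{5} + \frac{\sqrt{3}}{5}$ ($X = \frac{\sqrt{-1 + 4} - -3}{5} = \frac{\sqrt{3} + 3}{5} = \frac{3 + \sqrt{3}}{5} = \frac{3}{5} + \frac{\sqrt{3}}{5} \approx 0.94641$)
$\left(-71 + X\right)^{2} = \left(-71 + \left(\frac{3}{5} + \frac{\sqrt{3}}{5}\right)\right)^{2} = \left(- \frac{352}{5} + \frac{\sqrt{3}}{5}\right)^{2}$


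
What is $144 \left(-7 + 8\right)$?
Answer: $144$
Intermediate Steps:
$144 \left(-7 + 8\right) = 144 \cdot 1 = 144$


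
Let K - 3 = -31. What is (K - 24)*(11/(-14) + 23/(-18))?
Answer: 6760/63 ≈ 107.30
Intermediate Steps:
K = -28 (K = 3 - 31 = -28)
(K - 24)*(11/(-14) + 23/(-18)) = (-28 - 24)*(11/(-14) + 23/(-18)) = -52*(11*(-1/14) + 23*(-1/18)) = -52*(-11/14 - 23/18) = -52*(-130/63) = 6760/63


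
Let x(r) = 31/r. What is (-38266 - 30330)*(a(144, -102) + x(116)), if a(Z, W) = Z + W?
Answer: -84081547/29 ≈ -2.8994e+6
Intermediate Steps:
a(Z, W) = W + Z
(-38266 - 30330)*(a(144, -102) + x(116)) = (-38266 - 30330)*((-102 + 144) + 31/116) = -68596*(42 + 31*(1/116)) = -68596*(42 + 31/116) = -68596*4903/116 = -84081547/29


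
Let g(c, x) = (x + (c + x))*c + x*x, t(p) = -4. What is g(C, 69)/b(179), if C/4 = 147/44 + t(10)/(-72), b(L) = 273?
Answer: 9549568/382239 ≈ 24.983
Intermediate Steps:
C = 1345/99 (C = 4*(147/44 - 4/(-72)) = 4*(147*(1/44) - 4*(-1/72)) = 4*(147/44 + 1/18) = 4*(1345/396) = 1345/99 ≈ 13.586)
g(c, x) = x² + c*(c + 2*x) (g(c, x) = (c + 2*x)*c + x² = c*(c + 2*x) + x² = x² + c*(c + 2*x))
g(C, 69)/b(179) = ((1345/99)² + 69² + 2*(1345/99)*69)/273 = (1809025/9801 + 4761 + 61870/33)*(1/273) = (66846976/9801)*(1/273) = 9549568/382239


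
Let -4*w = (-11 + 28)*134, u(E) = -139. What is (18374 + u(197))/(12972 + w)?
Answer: 7294/4961 ≈ 1.4703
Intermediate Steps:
w = -1139/2 (w = -(-11 + 28)*134/4 = -17*134/4 = -¼*2278 = -1139/2 ≈ -569.50)
(18374 + u(197))/(12972 + w) = (18374 - 139)/(12972 - 1139/2) = 18235/(24805/2) = 18235*(2/24805) = 7294/4961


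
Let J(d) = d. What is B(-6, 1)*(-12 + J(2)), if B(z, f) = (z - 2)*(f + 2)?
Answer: 240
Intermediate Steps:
B(z, f) = (-2 + z)*(2 + f)
B(-6, 1)*(-12 + J(2)) = (-4 - 2*1 + 2*(-6) + 1*(-6))*(-12 + 2) = (-4 - 2 - 12 - 6)*(-10) = -24*(-10) = 240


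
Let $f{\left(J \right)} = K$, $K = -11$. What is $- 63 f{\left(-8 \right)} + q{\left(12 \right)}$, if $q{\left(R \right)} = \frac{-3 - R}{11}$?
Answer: $\frac{7608}{11} \approx 691.64$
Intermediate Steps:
$q{\left(R \right)} = - \frac{3}{11} - \frac{R}{11}$ ($q{\left(R \right)} = \left(-3 - R\right) \frac{1}{11} = - \frac{3}{11} - \frac{R}{11}$)
$f{\left(J \right)} = -11$
$- 63 f{\left(-8 \right)} + q{\left(12 \right)} = \left(-63\right) \left(-11\right) - \frac{15}{11} = 693 - \frac{15}{11} = \frac{7608}{11}$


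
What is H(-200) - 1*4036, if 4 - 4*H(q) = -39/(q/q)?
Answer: -16101/4 ≈ -4025.3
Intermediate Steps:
H(q) = 43/4 (H(q) = 1 - (-39)/(4*(q/q)) = 1 - (-39)/(4*1) = 1 - (-39)/4 = 1 - ¼*(-39) = 1 + 39/4 = 43/4)
H(-200) - 1*4036 = 43/4 - 1*4036 = 43/4 - 4036 = -16101/4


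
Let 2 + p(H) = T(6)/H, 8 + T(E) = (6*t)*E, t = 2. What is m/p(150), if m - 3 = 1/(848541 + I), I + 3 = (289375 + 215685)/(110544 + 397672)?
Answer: -24257321025375/12721612251406 ≈ -1.9068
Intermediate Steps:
T(E) = -8 + 12*E (T(E) = -8 + (6*2)*E = -8 + 12*E)
I = -254897/127054 (I = -3 + (289375 + 215685)/(110544 + 397672) = -3 + 505060/508216 = -3 + 505060*(1/508216) = -3 + 126265/127054 = -254897/127054 ≈ -2.0062)
p(H) = -2 + 64/H (p(H) = -2 + (-8 + 12*6)/H = -2 + (-8 + 72)/H = -2 + 64/H)
m = 323430947005/107810273317 (m = 3 + 1/(848541 - 254897/127054) = 3 + 1/(107810273317/127054) = 3 + 127054/107810273317 = 323430947005/107810273317 ≈ 3.0000)
m/p(150) = 323430947005/(107810273317*(-2 + 64/150)) = 323430947005/(107810273317*(-2 + 64*(1/150))) = 323430947005/(107810273317*(-2 + 32/75)) = 323430947005/(107810273317*(-118/75)) = (323430947005/107810273317)*(-75/118) = -24257321025375/12721612251406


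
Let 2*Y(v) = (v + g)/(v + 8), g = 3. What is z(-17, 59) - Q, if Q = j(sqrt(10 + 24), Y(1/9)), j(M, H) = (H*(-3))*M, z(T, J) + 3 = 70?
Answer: 67 + 42*sqrt(34)/73 ≈ 70.355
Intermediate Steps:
z(T, J) = 67 (z(T, J) = -3 + 70 = 67)
Y(v) = (3 + v)/(2*(8 + v)) (Y(v) = ((v + 3)/(v + 8))/2 = ((3 + v)/(8 + v))/2 = (3 + v)/(2*(8 + v)))
j(M, H) = -3*H*M (j(M, H) = (-3*H)*M = -3*H*M)
Q = -42*sqrt(34)/73 (Q = -3*(3 + 1/9)/(2*(8 + 1/9))*sqrt(10 + 24) = -3*(3 + 1/9)/(2*(8 + 1/9))*sqrt(34) = -3*(1/2)*(28/9)/(73/9)*sqrt(34) = -3*(1/2)*(9/73)*(28/9)*sqrt(34) = -3*14/73*sqrt(34) = -42*sqrt(34)/73 ≈ -3.3548)
z(-17, 59) - Q = 67 - (-42)*sqrt(34)/73 = 67 + 42*sqrt(34)/73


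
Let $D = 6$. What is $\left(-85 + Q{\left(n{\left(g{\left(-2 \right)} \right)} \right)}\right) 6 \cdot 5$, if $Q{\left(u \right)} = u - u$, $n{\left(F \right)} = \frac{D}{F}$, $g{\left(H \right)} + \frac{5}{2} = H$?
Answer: $-2550$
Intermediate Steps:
$g{\left(H \right)} = - \frac{5}{2} + H$
$n{\left(F \right)} = \frac{6}{F}$
$Q{\left(u \right)} = 0$
$\left(-85 + Q{\left(n{\left(g{\left(-2 \right)} \right)} \right)}\right) 6 \cdot 5 = \left(-85 + 0\right) 6 \cdot 5 = \left(-85\right) 30 = -2550$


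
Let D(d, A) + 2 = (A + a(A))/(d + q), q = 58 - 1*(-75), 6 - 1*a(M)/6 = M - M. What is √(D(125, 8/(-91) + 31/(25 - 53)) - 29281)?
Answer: I*√7173865751234/15652 ≈ 171.12*I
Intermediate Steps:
a(M) = 36 (a(M) = 36 - 6*(M - M) = 36 - 6*0 = 36 + 0 = 36)
q = 133 (q = 58 + 75 = 133)
D(d, A) = -2 + (36 + A)/(133 + d) (D(d, A) = -2 + (A + 36)/(d + 133) = -2 + (36 + A)/(133 + d))
√(D(125, 8/(-91) + 31/(25 - 53)) - 29281) = √((-230 + (8/(-91) + 31/(25 - 53)) - 2*125)/(133 + 125) - 29281) = √((-230 + (8*(-1/91) + 31/(-28)) - 250)/258 - 29281) = √((-230 + (-8/91 + 31*(-1/28)) - 250)/258 - 29281) = √((-230 + (-8/91 - 31/28) - 250)/258 - 29281) = √((-230 - 435/364 - 250)/258 - 29281) = √((1/258)*(-175155/364) - 29281) = √(-58385/31304 - 29281) = √(-916670809/31304) = I*√7173865751234/15652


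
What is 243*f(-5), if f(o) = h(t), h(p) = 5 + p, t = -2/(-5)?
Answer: 6561/5 ≈ 1312.2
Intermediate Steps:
t = ⅖ (t = -2*(-1)/5 = -1*(-⅖) = ⅖ ≈ 0.40000)
f(o) = 27/5 (f(o) = 5 + ⅖ = 27/5)
243*f(-5) = 243*(27/5) = 6561/5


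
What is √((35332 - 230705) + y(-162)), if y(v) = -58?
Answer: I*√195431 ≈ 442.08*I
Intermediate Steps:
√((35332 - 230705) + y(-162)) = √((35332 - 230705) - 58) = √(-195373 - 58) = √(-195431) = I*√195431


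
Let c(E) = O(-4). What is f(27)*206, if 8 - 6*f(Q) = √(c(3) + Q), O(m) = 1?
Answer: 824/3 - 206*√7/3 ≈ 92.992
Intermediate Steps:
c(E) = 1
f(Q) = 4/3 - √(1 + Q)/6
f(27)*206 = (4/3 - √(1 + 27)/6)*206 = (4/3 - √7/3)*206 = 824/3 - 206*√7/3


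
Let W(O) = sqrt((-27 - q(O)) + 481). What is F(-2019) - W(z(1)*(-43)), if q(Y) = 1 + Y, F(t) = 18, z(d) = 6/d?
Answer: 18 - 3*sqrt(79) ≈ -8.6646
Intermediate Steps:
W(O) = sqrt(453 - O) (W(O) = sqrt((-27 - (1 + O)) + 481) = sqrt((-27 + (-1 - O)) + 481) = sqrt((-28 - O) + 481) = sqrt(453 - O))
F(-2019) - W(z(1)*(-43)) = 18 - sqrt(453 - 6/1*(-43)) = 18 - sqrt(453 - 6*1*(-43)) = 18 - sqrt(453 - 6*(-43)) = 18 - sqrt(453 - 1*(-258)) = 18 - sqrt(453 + 258) = 18 - sqrt(711) = 18 - 3*sqrt(79)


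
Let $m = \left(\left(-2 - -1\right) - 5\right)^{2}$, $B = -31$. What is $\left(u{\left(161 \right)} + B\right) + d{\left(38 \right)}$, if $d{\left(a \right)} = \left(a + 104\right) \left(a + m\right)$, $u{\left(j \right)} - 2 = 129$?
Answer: $10608$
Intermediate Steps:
$u{\left(j \right)} = 131$ ($u{\left(j \right)} = 2 + 129 = 131$)
$m = 36$ ($m = \left(\left(-2 + 1\right) - 5\right)^{2} = \left(-1 - 5\right)^{2} = \left(-6\right)^{2} = 36$)
$d{\left(a \right)} = \left(36 + a\right) \left(104 + a\right)$ ($d{\left(a \right)} = \left(a + 104\right) \left(a + 36\right) = \left(104 + a\right) \left(36 + a\right) = \left(36 + a\right) \left(104 + a\right)$)
$\left(u{\left(161 \right)} + B\right) + d{\left(38 \right)} = \left(131 - 31\right) + \left(3744 + 38^{2} + 140 \cdot 38\right) = 100 + \left(3744 + 1444 + 5320\right) = 100 + 10508 = 10608$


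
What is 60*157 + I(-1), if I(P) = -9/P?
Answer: 9429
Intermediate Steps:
60*157 + I(-1) = 60*157 - 9/(-1) = 9420 - 9*(-1) = 9420 + 9 = 9429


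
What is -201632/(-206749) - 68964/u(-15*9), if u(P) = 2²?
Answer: -3564357877/206749 ≈ -17240.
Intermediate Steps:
u(P) = 4
-201632/(-206749) - 68964/u(-15*9) = -201632/(-206749) - 68964/4 = -201632*(-1/206749) - 68964*¼ = 201632/206749 - 17241 = -3564357877/206749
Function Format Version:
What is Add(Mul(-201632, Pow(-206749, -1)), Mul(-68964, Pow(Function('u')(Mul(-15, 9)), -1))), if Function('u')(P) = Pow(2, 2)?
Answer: Rational(-3564357877, 206749) ≈ -17240.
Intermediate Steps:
Function('u')(P) = 4
Add(Mul(-201632, Pow(-206749, -1)), Mul(-68964, Pow(Function('u')(Mul(-15, 9)), -1))) = Add(Mul(-201632, Pow(-206749, -1)), Mul(-68964, Pow(4, -1))) = Add(Mul(-201632, Rational(-1, 206749)), Mul(-68964, Rational(1, 4))) = Add(Rational(201632, 206749), -17241) = Rational(-3564357877, 206749)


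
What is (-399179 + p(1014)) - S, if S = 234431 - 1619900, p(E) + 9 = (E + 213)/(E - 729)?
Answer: 93697104/95 ≈ 9.8629e+5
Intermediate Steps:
p(E) = -9 + (213 + E)/(-729 + E) (p(E) = -9 + (E + 213)/(E - 729) = -9 + (213 + E)/(-729 + E))
S = -1385469
(-399179 + p(1014)) - S = (-399179 + 2*(3387 - 4*1014)/(-729 + 1014)) - 1*(-1385469) = (-399179 + 2*(3387 - 4056)/285) + 1385469 = (-399179 + 2*(1/285)*(-669)) + 1385469 = (-399179 - 446/95) + 1385469 = -37922451/95 + 1385469 = 93697104/95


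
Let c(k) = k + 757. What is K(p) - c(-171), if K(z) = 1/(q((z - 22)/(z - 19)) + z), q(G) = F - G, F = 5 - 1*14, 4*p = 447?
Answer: -88510886/151045 ≈ -585.99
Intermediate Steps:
c(k) = 757 + k
p = 447/4 (p = (1/4)*447 = 447/4 ≈ 111.75)
F = -9 (F = 5 - 14 = -9)
q(G) = -9 - G
K(z) = 1/(-9 + z - (-22 + z)/(-19 + z)) (K(z) = 1/((-9 - (z - 22)/(z - 19)) + z) = 1/((-9 - (-22 + z)/(-19 + z)) + z) = 1/(-9 + z - (-22 + z)/(-19 + z)))
K(p) - c(-171) = (-19 + 447/4)/(193 + (447/4)**2 - 29*447/4) - (757 - 171) = (371/4)/(193 + 199809/16 - 12963/4) - 1*586 = (371/4)/(151045/16) - 586 = (16/151045)*(371/4) - 586 = 1484/151045 - 586 = -88510886/151045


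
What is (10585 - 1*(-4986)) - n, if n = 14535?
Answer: 1036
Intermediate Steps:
(10585 - 1*(-4986)) - n = (10585 - 1*(-4986)) - 1*14535 = (10585 + 4986) - 14535 = 15571 - 14535 = 1036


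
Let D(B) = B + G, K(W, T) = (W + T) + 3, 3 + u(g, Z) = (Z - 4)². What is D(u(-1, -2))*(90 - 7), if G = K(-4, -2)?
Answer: 2490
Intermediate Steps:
u(g, Z) = -3 + (-4 + Z)² (u(g, Z) = -3 + (Z - 4)² = -3 + (-4 + Z)²)
K(W, T) = 3 + T + W (K(W, T) = (T + W) + 3 = 3 + T + W)
G = -3 (G = 3 - 2 - 4 = -3)
D(B) = -3 + B (D(B) = B - 3 = -3 + B)
D(u(-1, -2))*(90 - 7) = (-3 + (-3 + (-4 - 2)²))*(90 - 7) = (-3 + (-3 + (-6)²))*83 = (-3 + (-3 + 36))*83 = (-3 + 33)*83 = 30*83 = 2490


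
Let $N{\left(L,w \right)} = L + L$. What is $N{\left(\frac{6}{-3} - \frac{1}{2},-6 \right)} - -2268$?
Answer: $2263$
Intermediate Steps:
$N{\left(L,w \right)} = 2 L$
$N{\left(\frac{6}{-3} - \frac{1}{2},-6 \right)} - -2268 = 2 \left(\frac{6}{-3} - \frac{1}{2}\right) - -2268 = 2 \left(6 \left(- \frac{1}{3}\right) - \frac{1}{2}\right) + 2268 = 2 \left(-2 - \frac{1}{2}\right) + 2268 = 2 \left(- \frac{5}{2}\right) + 2268 = -5 + 2268 = 2263$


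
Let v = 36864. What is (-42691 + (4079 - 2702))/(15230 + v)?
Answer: -2951/3721 ≈ -0.79307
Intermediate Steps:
(-42691 + (4079 - 2702))/(15230 + v) = (-42691 + (4079 - 2702))/(15230 + 36864) = (-42691 + 1377)/52094 = -41314*1/52094 = -2951/3721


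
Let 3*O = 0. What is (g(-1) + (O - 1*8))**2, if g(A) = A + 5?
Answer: 16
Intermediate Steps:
g(A) = 5 + A
O = 0 (O = (1/3)*0 = 0)
(g(-1) + (O - 1*8))**2 = ((5 - 1) + (0 - 1*8))**2 = (4 + (0 - 8))**2 = (4 - 8)**2 = (-4)**2 = 16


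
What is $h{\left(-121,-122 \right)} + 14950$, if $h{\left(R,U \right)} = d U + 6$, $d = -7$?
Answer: $15810$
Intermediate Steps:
$h{\left(R,U \right)} = 6 - 7 U$ ($h{\left(R,U \right)} = - 7 U + 6 = 6 - 7 U$)
$h{\left(-121,-122 \right)} + 14950 = \left(6 - -854\right) + 14950 = \left(6 + 854\right) + 14950 = 860 + 14950 = 15810$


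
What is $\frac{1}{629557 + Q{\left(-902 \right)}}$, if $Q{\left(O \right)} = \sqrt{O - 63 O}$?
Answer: $\frac{629557}{396341960325} - \frac{2 \sqrt{13981}}{396341960325} \approx 1.5878 \cdot 10^{-6}$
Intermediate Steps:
$Q{\left(O \right)} = \sqrt{62} \sqrt{- O}$ ($Q{\left(O \right)} = \sqrt{- 62 O} = \sqrt{62} \sqrt{- O}$)
$\frac{1}{629557 + Q{\left(-902 \right)}} = \frac{1}{629557 + \sqrt{62} \sqrt{\left(-1\right) \left(-902\right)}} = \frac{1}{629557 + \sqrt{62} \sqrt{902}} = \frac{1}{629557 + 2 \sqrt{13981}}$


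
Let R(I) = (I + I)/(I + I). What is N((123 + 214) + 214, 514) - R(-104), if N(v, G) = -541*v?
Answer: -298092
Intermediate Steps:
R(I) = 1 (R(I) = (2*I)/((2*I)) = (2*I)*(1/(2*I)) = 1)
N((123 + 214) + 214, 514) - R(-104) = -541*((123 + 214) + 214) - 1*1 = -541*(337 + 214) - 1 = -541*551 - 1 = -298091 - 1 = -298092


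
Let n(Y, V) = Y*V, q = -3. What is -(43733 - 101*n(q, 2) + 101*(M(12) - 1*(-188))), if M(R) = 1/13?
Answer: -823352/13 ≈ -63335.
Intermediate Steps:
M(R) = 1/13
n(Y, V) = V*Y
-(43733 - 101*n(q, 2) + 101*(M(12) - 1*(-188))) = -(43733 + 101*(1/13 - 1*(-188)) - 101*2*(-3)) = -(44339 + 101*(1/13 + 188)) = -101/(1/((2445/13 + 6) + 433)) = -101/(1/(2523/13 + 433)) = -101/(1/(8152/13)) = -101/13/8152 = -101*8152/13 = -823352/13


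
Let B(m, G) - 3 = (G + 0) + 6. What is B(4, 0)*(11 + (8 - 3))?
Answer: 144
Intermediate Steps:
B(m, G) = 9 + G (B(m, G) = 3 + ((G + 0) + 6) = 3 + (G + 6) = 3 + (6 + G) = 9 + G)
B(4, 0)*(11 + (8 - 3)) = (9 + 0)*(11 + (8 - 3)) = 9*(11 + 5) = 9*16 = 144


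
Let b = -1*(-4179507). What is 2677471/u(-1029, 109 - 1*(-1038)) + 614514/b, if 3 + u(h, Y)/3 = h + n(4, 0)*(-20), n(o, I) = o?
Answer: -3729486256031/4647611784 ≈ -802.45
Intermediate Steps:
u(h, Y) = -249 + 3*h (u(h, Y) = -9 + 3*(h + 4*(-20)) = -9 + 3*(h - 80) = -9 + 3*(-80 + h) = -9 + (-240 + 3*h) = -249 + 3*h)
b = 4179507
2677471/u(-1029, 109 - 1*(-1038)) + 614514/b = 2677471/(-249 + 3*(-1029)) + 614514/4179507 = 2677471/(-249 - 3087) + 614514*(1/4179507) = 2677471/(-3336) + 204838/1393169 = 2677471*(-1/3336) + 204838/1393169 = -2677471/3336 + 204838/1393169 = -3729486256031/4647611784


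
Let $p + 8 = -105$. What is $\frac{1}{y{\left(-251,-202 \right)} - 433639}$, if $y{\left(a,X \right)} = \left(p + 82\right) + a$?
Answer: $- \frac{1}{433921} \approx -2.3046 \cdot 10^{-6}$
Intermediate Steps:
$p = -113$ ($p = -8 - 105 = -113$)
$y{\left(a,X \right)} = -31 + a$ ($y{\left(a,X \right)} = \left(-113 + 82\right) + a = -31 + a$)
$\frac{1}{y{\left(-251,-202 \right)} - 433639} = \frac{1}{\left(-31 - 251\right) - 433639} = \frac{1}{-282 - 433639} = \frac{1}{-433921} = - \frac{1}{433921}$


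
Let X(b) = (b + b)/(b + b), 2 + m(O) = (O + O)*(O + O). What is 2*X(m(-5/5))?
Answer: 2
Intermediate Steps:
m(O) = -2 + 4*O² (m(O) = -2 + (O + O)*(O + O) = -2 + (2*O)*(2*O) = -2 + 4*O²)
X(b) = 1 (X(b) = (2*b)/((2*b)) = (2*b)*(1/(2*b)) = 1)
2*X(m(-5/5)) = 2*1 = 2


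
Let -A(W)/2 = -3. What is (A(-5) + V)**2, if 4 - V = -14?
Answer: 576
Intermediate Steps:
V = 18 (V = 4 - 1*(-14) = 4 + 14 = 18)
A(W) = 6 (A(W) = -2*(-3) = 6)
(A(-5) + V)**2 = (6 + 18)**2 = 24**2 = 576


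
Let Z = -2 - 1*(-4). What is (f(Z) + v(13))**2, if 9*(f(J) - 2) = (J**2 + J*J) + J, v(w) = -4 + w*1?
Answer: 11881/81 ≈ 146.68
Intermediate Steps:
Z = 2 (Z = -2 + 4 = 2)
v(w) = -4 + w
f(J) = 2 + J/9 + 2*J**2/9 (f(J) = 2 + ((J**2 + J*J) + J)/9 = 2 + ((J**2 + J**2) + J)/9 = 2 + (2*J**2 + J)/9 = 2 + (J + 2*J**2)/9 = 2 + (J/9 + 2*J**2/9) = 2 + J/9 + 2*J**2/9)
(f(Z) + v(13))**2 = ((2 + (1/9)*2 + (2/9)*2**2) + (-4 + 13))**2 = ((2 + 2/9 + (2/9)*4) + 9)**2 = ((2 + 2/9 + 8/9) + 9)**2 = (28/9 + 9)**2 = (109/9)**2 = 11881/81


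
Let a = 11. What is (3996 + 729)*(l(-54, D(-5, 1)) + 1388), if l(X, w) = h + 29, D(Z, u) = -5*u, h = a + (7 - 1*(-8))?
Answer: 6818175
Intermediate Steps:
h = 26 (h = 11 + (7 - 1*(-8)) = 11 + (7 + 8) = 11 + 15 = 26)
l(X, w) = 55 (l(X, w) = 26 + 29 = 55)
(3996 + 729)*(l(-54, D(-5, 1)) + 1388) = (3996 + 729)*(55 + 1388) = 4725*1443 = 6818175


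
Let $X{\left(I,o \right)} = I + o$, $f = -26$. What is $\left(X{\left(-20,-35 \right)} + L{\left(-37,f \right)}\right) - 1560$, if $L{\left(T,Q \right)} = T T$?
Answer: $-246$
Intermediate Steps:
$L{\left(T,Q \right)} = T^{2}$
$\left(X{\left(-20,-35 \right)} + L{\left(-37,f \right)}\right) - 1560 = \left(\left(-20 - 35\right) + \left(-37\right)^{2}\right) - 1560 = \left(-55 + 1369\right) - 1560 = 1314 - 1560 = -246$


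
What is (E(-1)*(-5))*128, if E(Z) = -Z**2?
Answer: 640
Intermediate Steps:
(E(-1)*(-5))*128 = (-1*(-1)**2*(-5))*128 = (-1*1*(-5))*128 = -1*(-5)*128 = 5*128 = 640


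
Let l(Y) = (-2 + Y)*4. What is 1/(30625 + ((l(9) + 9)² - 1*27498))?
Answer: 1/4496 ≈ 0.00022242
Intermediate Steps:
l(Y) = -8 + 4*Y
1/(30625 + ((l(9) + 9)² - 1*27498)) = 1/(30625 + (((-8 + 4*9) + 9)² - 1*27498)) = 1/(30625 + (((-8 + 36) + 9)² - 27498)) = 1/(30625 + ((28 + 9)² - 27498)) = 1/(30625 + (37² - 27498)) = 1/(30625 + (1369 - 27498)) = 1/(30625 - 26129) = 1/4496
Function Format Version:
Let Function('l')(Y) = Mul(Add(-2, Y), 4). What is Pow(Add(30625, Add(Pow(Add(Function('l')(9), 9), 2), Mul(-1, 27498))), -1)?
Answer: Rational(1, 4496) ≈ 0.00022242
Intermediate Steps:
Function('l')(Y) = Add(-8, Mul(4, Y))
Pow(Add(30625, Add(Pow(Add(Function('l')(9), 9), 2), Mul(-1, 27498))), -1) = Pow(Add(30625, Add(Pow(Add(Add(-8, Mul(4, 9)), 9), 2), Mul(-1, 27498))), -1) = Pow(Add(30625, Add(Pow(Add(Add(-8, 36), 9), 2), -27498)), -1) = Pow(Add(30625, Add(Pow(Add(28, 9), 2), -27498)), -1) = Pow(Add(30625, Add(Pow(37, 2), -27498)), -1) = Pow(Add(30625, Add(1369, -27498)), -1) = Pow(Add(30625, -26129), -1) = Pow(4496, -1) = Rational(1, 4496)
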